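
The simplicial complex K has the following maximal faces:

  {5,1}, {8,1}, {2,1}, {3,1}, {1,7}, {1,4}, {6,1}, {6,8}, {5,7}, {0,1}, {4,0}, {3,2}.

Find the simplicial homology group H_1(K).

We work with the vertex ordering 0 < 1 < 2 < 3 < 4 < 5 < 6 < 7 < 8. The simplices of K, each written with vertices in increasing order, are:

  0-simplices (9): [0], [1], [2], [3], [4], [5], [6], [7], [8]
  1-simplices (12): [0,1], [0,4], [1,2], [1,3], [1,4], [1,5], [1,6], [1,7], [1,8], [2,3], [5,7], [6,8]

giving chain groups C_0 ≅ Z^9, C_1 ≅ Z^12.

∂_1: C_1 → C_0 maps an edge to its endpoints' difference, ∂[p,q] = q − p. For instance
  ∂[1,4] = [4] − [1].
This gives a 9×12 integer matrix of rank 8; reducing to Smith normal form yields diagonal entries (1,1,1,1,1,1,1,1).

Computing H_k = (kernel of ∂_k) / (image of ∂_{k+1}):

  H_1: rank ker ∂_1 − rank ∂_2 = (12 − 8) − 0 = 4, and there is no ∂_2, so H_1 ≅ Z^4.

H_1 = Z^4.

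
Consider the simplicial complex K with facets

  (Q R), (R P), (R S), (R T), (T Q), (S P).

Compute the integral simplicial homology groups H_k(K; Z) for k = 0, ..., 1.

H_0 ≅ Z,  H_1 ≅ Z^2.

Order the vertices as P < Q < R < S < T. Listing each simplex with vertices in this order, K has dimension 1 with simplices:

  0-simplices (5): P, Q, R, S, T
  1-simplices (6): PR, PS, QR, QT, RS, RT

so the chain groups are C_0 ≅ Z^5, C_1 ≅ Z^6.

The boundary map ∂_1: C_1 → C_0 sends each edge [p,q] (with p < q) to q − p.
The resulting 5×6 matrix has rank 4, and its Smith normal form has invariant factors (1,1,1,1).

Computing H_k = (kernel of ∂_k) / (image of ∂_{k+1}):

  H_0: rank C_0 − rank ∂_1 = 5 − 4 = 1, and the invariant factors of ∂_1 are all 1, so H_0 ≅ Z.
  H_1: rank ker ∂_1 − rank ∂_2 = (6 − 4) − 0 = 2, and there is no ∂_2, so H_1 ≅ Z^2.

As a check, the Euler characteristic is 5 − 6 = -1, which agrees with 1 − 2 = -1.
(K is a triangulation of a wedge of 2 circles.)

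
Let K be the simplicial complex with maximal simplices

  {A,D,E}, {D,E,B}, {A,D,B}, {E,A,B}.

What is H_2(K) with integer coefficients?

K has 4 vertices, 6 edges, 4 triangles.
rank ∂_2 = 3, rank ∂_3 = 0 ⇒ b_2 = 4 − 3 − 0 = 1. So H_2 = Z.

H_2 ≅ Z.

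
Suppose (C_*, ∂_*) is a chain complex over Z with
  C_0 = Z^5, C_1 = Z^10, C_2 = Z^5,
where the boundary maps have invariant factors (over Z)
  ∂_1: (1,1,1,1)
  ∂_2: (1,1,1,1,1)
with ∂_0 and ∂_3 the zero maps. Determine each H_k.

H_0 ≅ Z,  H_1 ≅ Z,  H_2 = 0.

H_0: b_0 = 5 − 0 − 4 = 1; torsion from ∂_1 factors > 1: none. So H_0 ≅ Z.
H_1: b_1 = 10 − 4 − 5 = 1; torsion from ∂_2 factors > 1: none. So H_1 ≅ Z.
H_2: b_2 = 5 − 5 − 0 = 0; torsion from ∂_3 factors > 1: none. So H_2 ≅ 0.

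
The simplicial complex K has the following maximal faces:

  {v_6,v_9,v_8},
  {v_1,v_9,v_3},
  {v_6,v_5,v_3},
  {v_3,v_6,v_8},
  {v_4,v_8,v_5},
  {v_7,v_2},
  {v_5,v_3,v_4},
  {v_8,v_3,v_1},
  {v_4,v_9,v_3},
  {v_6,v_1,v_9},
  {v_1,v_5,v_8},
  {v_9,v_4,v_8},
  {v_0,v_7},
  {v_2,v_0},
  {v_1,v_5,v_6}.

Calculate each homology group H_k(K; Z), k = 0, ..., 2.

H_0 = Z^2,  H_1 = Z ⊕ Z/2,  H_2 = 0.

Take the total order v_0 < v_1 < v_2 < v_3 < v_4 < v_5 < v_6 < v_7 < v_8 < v_9 on the vertex set. Then K (dimension 2) consists of the simplices:

  0-simplices (10): [v_0], [v_1], [v_2], [v_3], [v_4], [v_5], [v_6], [v_7], [v_8], [v_9]
  1-simplices (21): (21 of them)
  2-simplices (12): (12 of them)

giving chain groups C_0 ≅ Z^10, C_1 ≅ Z^21, C_2 ≅ Z^12.

∂_1: C_1 → C_0 is given by ∂[p,q] = [q] − [p].
As a 10×21 matrix over Z this has rank 8, with invariant factors (1,1,1,1,1,1,1,1).

∂_2: C_2 → C_1 sends each 2-simplex [p,q,r] to [q,r] − [p,r] + [p,q]. For instance
  ∂[v_3,v_6,v_8] = [v_6,v_8] − [v_3,v_8] + [v_3,v_6],
  ∂[v_3,v_4,v_9] = [v_4,v_9] − [v_3,v_9] + [v_3,v_4].
This gives a 21×12 integer matrix of rank 12; reducing to Smith normal form yields diagonal entries (1,1,1,1,1,1,1,1,1,1,1,2).

Reading off H_k = ker ∂_k / im ∂_{k+1}:

  H_0: rank C_0 − rank ∂_1 = 10 − 8 = 2, and the invariant factors of ∂_1 are all 1, so H_0 ≅ Z^2.
  H_1: rank ker ∂_1 − rank ∂_2 = (21 − 8) − 12 = 1, and ∂_2 has invariant factor 2 > 1, so H_1 ≅ Z ⊕ Z/2.
  H_2: rank ker ∂_2 − rank ∂_3 = (12 − 12) − 0 = 0, and there is no ∂_3, so H_2 ≅ 0.

(K is a triangulation of the disjoint union of the circle S^1 and the real projective plane RP^2.)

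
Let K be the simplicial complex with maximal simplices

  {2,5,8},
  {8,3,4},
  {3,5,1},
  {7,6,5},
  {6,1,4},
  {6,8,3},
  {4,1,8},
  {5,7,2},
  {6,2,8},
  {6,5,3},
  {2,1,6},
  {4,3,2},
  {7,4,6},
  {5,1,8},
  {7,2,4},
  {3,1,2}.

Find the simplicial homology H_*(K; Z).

H_0 ≅ Z,  H_1 ≅ Z^2,  H_2 ≅ Z.

Order the vertices as 1 < 2 < 3 < 4 < 5 < 6 < 7 < 8. Listing each simplex with vertices in this order, K has dimension 2 with simplices:

  0-simplices (8): [1], [2], [3], [4], [5], [6], [7], [8]
  1-simplices (24): (24 of them)
  2-simplices (16): [1,2,3], [1,2,6], [1,3,5], [1,4,6], [1,4,8], [1,5,8], [2,3,4], [2,4,7], [2,5,7], [2,5,8], [2,6,8], [3,4,8], [3,5,6], [3,6,8], [4,6,7], [5,6,7]

so the chain groups are C_0 ≅ Z^8, C_1 ≅ Z^24, C_2 ≅ Z^16.

Boundary ∂_1: C_1 → C_0 is given by ∂[p,q] = [q] − [p]. For instance
  ∂[4,7] = [7] − [4].
As a 8×24 matrix over Z this has rank 7, with invariant factors (1,1,1,1,1,1,1).

∂_2: C_2 → C_1 maps a triangle to the signed sum of its edges. For instance
  ∂[1,4,6] = [4,6] − [1,6] + [1,4],
  ∂[1,2,6] = [2,6] − [1,6] + [1,2].
The resulting 24×16 matrix has rank 15, and its Smith normal form has invariant factors (1,1,1,1,1,1,1,1,1,1,1,1,1,1,1).

Now H_k = ker ∂_k / im ∂_{k+1}, so:

  H_0: rank C_0 − rank ∂_1 = 8 − 7 = 1, and the invariant factors of ∂_1 are all 1, so H_0 = Z.
  H_1: rank ker ∂_1 − rank ∂_2 = (24 − 7) − 15 = 2, and the invariant factors of ∂_2 are all 1, so H_1 = Z^2.
  H_2: rank ker ∂_2 − rank ∂_3 = (16 − 15) − 0 = 1, and there is no ∂_3, so H_2 = Z.

As a check, the Euler characteristic is 8 − 24 + 16 = 0, which agrees with 1 − 2 + 1 = 0.
(K is a triangulation of the torus T^2.)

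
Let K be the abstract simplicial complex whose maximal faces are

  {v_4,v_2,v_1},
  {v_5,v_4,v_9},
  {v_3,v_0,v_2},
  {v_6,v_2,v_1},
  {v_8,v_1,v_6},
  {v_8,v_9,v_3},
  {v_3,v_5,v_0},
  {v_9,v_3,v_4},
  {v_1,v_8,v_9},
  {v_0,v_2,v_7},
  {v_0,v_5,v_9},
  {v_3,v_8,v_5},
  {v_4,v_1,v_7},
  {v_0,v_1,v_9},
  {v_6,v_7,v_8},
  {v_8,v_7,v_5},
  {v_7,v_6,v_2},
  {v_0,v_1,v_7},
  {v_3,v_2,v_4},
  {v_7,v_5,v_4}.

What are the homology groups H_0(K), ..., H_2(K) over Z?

H_0 = Z,  H_1 = Z ⊕ Z_2,  H_2 = 0.

Order the vertices as v_0 < v_1 < v_2 < v_3 < v_4 < v_5 < v_6 < v_7 < v_8 < v_9. Listing each simplex with vertices in this order, K has dimension 2 with simplices:

  0-simplices (10): [v_0], [v_1], [v_2], [v_3], [v_4], [v_5], [v_6], [v_7], [v_8], [v_9]
  1-simplices (30): (30 of them)
  2-simplices (20): (20 of them)

so the chain groups are C_0 ≅ Z^10, C_1 ≅ Z^30, C_2 ≅ Z^20.

The boundary map ∂_1: C_1 → C_0 is given by ∂[p,q] = [q] − [p].
This gives a 10×30 integer matrix of rank 9; reducing to Smith normal form yields diagonal entries (1,1,1,1,1,1,1,1,1).

∂_2: C_2 → C_1 maps a triangle to the signed sum of its edges. For instance
  ∂[v_0,v_1,v_7] = [v_1,v_7] − [v_0,v_7] + [v_0,v_1],
  ∂[v_4,v_5,v_9] = [v_5,v_9] − [v_4,v_9] + [v_4,v_5].
The resulting 30×20 matrix has rank 20, and its Smith normal form has invariant factors (1,1,1,1,1,1,1,1,1,1,1,1,1,1,1,1,1,1,1,2).

Reading off H_k = ker ∂_k / im ∂_{k+1}:

  H_0: rank C_0 − rank ∂_1 = 10 − 9 = 1, and the invariant factors of ∂_1 are all 1, so H_0 ≅ Z.
  H_1: rank ker ∂_1 − rank ∂_2 = (30 − 9) − 20 = 1, and ∂_2 has invariant factor 2 > 1, so H_1 ≅ Z ⊕ Z_2.
  H_2: rank ker ∂_2 − rank ∂_3 = (20 − 20) − 0 = 0, and there is no ∂_3, so H_2 ≅ 0.

As a check, the Euler characteristic is 10 − 30 + 20 = 0, which agrees with 1 − 1 + 0 = 0.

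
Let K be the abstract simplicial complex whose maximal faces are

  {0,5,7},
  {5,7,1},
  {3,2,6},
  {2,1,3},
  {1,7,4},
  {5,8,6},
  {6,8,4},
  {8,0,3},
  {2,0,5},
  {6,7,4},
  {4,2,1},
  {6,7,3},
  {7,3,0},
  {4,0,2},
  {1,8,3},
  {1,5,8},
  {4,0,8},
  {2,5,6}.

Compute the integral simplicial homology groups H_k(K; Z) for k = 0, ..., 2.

Fix the vertex order 0 < 1 < 2 < 3 < 4 < 5 < 6 < 7 < 8 and write every simplex with vertices in increasing order. Then dim K = 2 and the simplices of K are:

  0-simplices (9): [0], [1], [2], [3], [4], [5], [6], [7], [8]
  1-simplices (27): (27 of them)
  2-simplices (18): [0,2,4], [0,2,5], [0,3,7], [0,3,8], [0,4,8], [0,5,7], [1,2,3], [1,2,4], [1,3,8], [1,4,7], [1,5,7], [1,5,8], [2,3,6], [2,5,6], [3,6,7], [4,6,7], [4,6,8], [5,6,8]

so the chain groups are C_0 ≅ Z^9, C_1 ≅ Z^27, C_2 ≅ Z^18.

Boundary ∂_1: C_1 → C_0 sends each edge [p,q] (with p < q) to q − p.
As a 9×27 matrix over Z this has rank 8, with invariant factors (1,1,1,1,1,1,1,1).

∂_2: C_2 → C_1 acts by ∂[p,q,r] = [q,r] − [p,r] + [p,q]. For instance
  ∂[0,2,5] = [2,5] − [0,5] + [0,2],
  ∂[1,2,3] = [2,3] − [1,3] + [1,2].
As a 27×18 matrix over Z this has rank 17, with invariant factors (1,1,1,1,1,1,1,1,1,1,1,1,1,1,1,1,1).

Now H_k = ker ∂_k / im ∂_{k+1}, so:

  H_0: rank C_0 − rank ∂_1 = 9 − 8 = 1, and the invariant factors of ∂_1 are all 1, so H_0 ≅ Z.
  H_1: rank ker ∂_1 − rank ∂_2 = (27 − 8) − 17 = 2, and the invariant factors of ∂_2 are all 1, so H_1 ≅ Z^2.
  H_2: rank ker ∂_2 − rank ∂_3 = (18 − 17) − 0 = 1, and there is no ∂_3, so H_2 ≅ Z.

(K is a triangulation of the torus T^2.)

H_0 ≅ Z,  H_1 ≅ Z^2,  H_2 ≅ Z.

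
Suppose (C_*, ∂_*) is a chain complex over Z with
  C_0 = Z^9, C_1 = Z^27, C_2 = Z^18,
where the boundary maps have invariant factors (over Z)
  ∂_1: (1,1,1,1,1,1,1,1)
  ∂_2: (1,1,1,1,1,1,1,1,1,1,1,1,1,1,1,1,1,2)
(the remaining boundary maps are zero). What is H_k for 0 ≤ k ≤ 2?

H_0: b_0 = 9 − 0 − 8 = 1; torsion from ∂_1 factors > 1: none. So H_0 ≅ Z.
H_1: b_1 = 27 − 8 − 18 = 1; torsion from ∂_2 factors > 1: [2]. So H_1 ≅ Z ⊕ Z/2Z.
H_2: b_2 = 18 − 18 − 0 = 0; torsion from ∂_3 factors > 1: none. So H_2 ≅ 0.

H_0 ≅ Z,  H_1 ≅ Z ⊕ Z/2Z,  H_2 = 0.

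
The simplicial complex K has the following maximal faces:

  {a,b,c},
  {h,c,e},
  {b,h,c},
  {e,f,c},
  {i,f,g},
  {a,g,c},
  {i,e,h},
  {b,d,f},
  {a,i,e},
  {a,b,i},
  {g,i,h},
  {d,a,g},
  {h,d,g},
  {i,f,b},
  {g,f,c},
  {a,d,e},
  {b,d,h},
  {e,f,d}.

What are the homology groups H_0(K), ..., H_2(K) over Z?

H_0 ≅ Z,  H_1 ≅ Z^2,  H_2 ≅ Z.

Take the total order a < b < c < d < e < f < g < h < i on the vertex set. Then K (dimension 2) consists of the simplices:

  0-simplices (9): a, b, c, d, e, f, g, h, i
  1-simplices (27): ab, ac, ad, ae, ag, ai, bc, bd, bf, bh, bi, ce, cf, cg, ch, de, df, dg, dh, ef, eh, ei, fg, fi, gh, gi, hi
  2-simplices (18): abc, abi, acg, ade, adg, aei, bch, bdf, bdh, bfi, cef, ceh, cfg, def, dgh, ehi, fgi, ghi

so the chain groups are C_0 ≅ Z^9, C_1 ≅ Z^27, C_2 ≅ Z^18.

∂_1: C_1 → C_0 maps an edge to its endpoints' difference, ∂[p,q] = q − p. For instance
  ∂cf = f − c.
The 9×27 boundary matrix has rank 8 and Smith normal form diag(1,1,1,1,1,1,1,1).

Boundary ∂_2: C_2 → C_1 acts by ∂[p,q,r] = [q,r] − [p,r] + [p,q]. For instance
  ∂fgi = gi − fi + fg,
  ∂bdf = df − bf + bd.
The resulting 27×18 matrix has rank 17, and its Smith normal form has invariant factors (1,1,1,1,1,1,1,1,1,1,1,1,1,1,1,1,1).

Computing H_k = (kernel of ∂_k) / (image of ∂_{k+1}):

  H_0: rank C_0 − rank ∂_1 = 9 − 8 = 1, and the invariant factors of ∂_1 are all 1, so H_0 ≅ Z.
  H_1: rank ker ∂_1 − rank ∂_2 = (27 − 8) − 17 = 2, and the invariant factors of ∂_2 are all 1, so H_1 ≅ Z^2.
  H_2: rank ker ∂_2 − rank ∂_3 = (18 − 17) − 0 = 1, and there is no ∂_3, so H_2 ≅ Z.

As a check, the Euler characteristic is 9 − 27 + 18 = 0, which agrees with 1 − 2 + 1 = 0.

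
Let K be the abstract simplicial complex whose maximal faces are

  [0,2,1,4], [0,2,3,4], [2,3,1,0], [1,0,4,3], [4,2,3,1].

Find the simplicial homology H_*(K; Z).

Take the total order 0 < 1 < 2 < 3 < 4 on the vertex set. Then K (dimension 3) consists of the simplices:

  0-simplices (5): [0], [1], [2], [3], [4]
  1-simplices (10): [0,1], [0,2], [0,3], [0,4], [1,2], [1,3], [1,4], [2,3], [2,4], [3,4]
  2-simplices (10): [0,1,2], [0,1,3], [0,1,4], [0,2,3], [0,2,4], [0,3,4], [1,2,3], [1,2,4], [1,3,4], [2,3,4]
  3-simplices (5): [0,1,2,3], [0,1,2,4], [0,1,3,4], [0,2,3,4], [1,2,3,4]

so the chain groups are C_0 ≅ Z^5, C_1 ≅ Z^10, C_2 ≅ Z^10, C_3 ≅ Z^5.

Boundary ∂_1: C_1 → C_0 maps an edge to its endpoints' difference, ∂[p,q] = q − p.
As a 5×10 matrix over Z this has rank 4, with invariant factors (1,1,1,1).

The boundary map ∂_2: C_2 → C_1 maps a triangle to the signed sum of its edges. For instance
  ∂[0,2,4] = [2,4] − [0,4] + [0,2],
  ∂[0,1,4] = [1,4] − [0,4] + [0,1].
As a 10×10 matrix over Z this has rank 6, with invariant factors (1,1,1,1,1,1).

∂_3: C_3 → C_2 sends each 3-simplex σ to the alternating sum Σ_i (−1)^i (σ with its i-th vertex removed). For instance
  ∂[1,2,3,4] = [2,3,4] − [1,3,4] + [1,2,4] − [1,2,3],
  ∂[0,2,3,4] = [2,3,4] − [0,3,4] + [0,2,4] − [0,2,3].
The resulting 10×5 matrix has rank 4, and its Smith normal form has invariant factors (1,1,1,1).

From H_k ≅ ker(∂_k) / im(∂_{k+1}) we obtain:

  H_0: rank C_0 − rank ∂_1 = 5 − 4 = 1, and the invariant factors of ∂_1 are all 1, so H_0 ≅ Z.
  H_1: rank ker ∂_1 − rank ∂_2 = (10 − 4) − 6 = 0, and the invariant factors of ∂_2 are all 1, so H_1 ≅ 0.
  H_2: rank ker ∂_2 − rank ∂_3 = (10 − 6) − 4 = 0, and the invariant factors of ∂_3 are all 1, so H_2 ≅ 0.
  H_3: rank ker ∂_3 − rank ∂_4 = (5 − 4) − 0 = 1, and there is no ∂_4, so H_3 ≅ Z.

As a check, the Euler characteristic is 5 − 10 + 10 − 5 = 0, which agrees with 1 − 0 + 0 − 1 = 0.

H_0 = Z,  H_1 = 0,  H_2 = 0,  H_3 = Z.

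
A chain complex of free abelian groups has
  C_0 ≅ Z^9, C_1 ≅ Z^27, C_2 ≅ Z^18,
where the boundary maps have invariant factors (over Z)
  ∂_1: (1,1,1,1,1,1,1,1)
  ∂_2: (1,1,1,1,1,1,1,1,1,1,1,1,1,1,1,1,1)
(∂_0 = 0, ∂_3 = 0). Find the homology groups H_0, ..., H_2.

H_0: b_0 = 9 − 0 − 8 = 1; torsion from ∂_1 factors > 1: none. So H_0 ≅ Z.
H_1: b_1 = 27 − 8 − 17 = 2; torsion from ∂_2 factors > 1: none. So H_1 ≅ Z^2.
H_2: b_2 = 18 − 17 − 0 = 1; torsion from ∂_3 factors > 1: none. So H_2 ≅ Z.

H_0 ≅ Z,  H_1 ≅ Z^2,  H_2 ≅ Z.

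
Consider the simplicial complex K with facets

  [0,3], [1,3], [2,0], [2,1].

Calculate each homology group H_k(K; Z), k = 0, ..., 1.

We work with the vertex ordering 0 < 1 < 2 < 3. The simplices of K, each written with vertices in increasing order, are:

  0-simplices (4): [0], [1], [2], [3]
  1-simplices (4): [0,2], [0,3], [1,2], [1,3]

Hence C_0 ≅ Z^4, C_1 ≅ Z^4.

Boundary ∂_1: C_1 → C_0 is given by ∂[p,q] = [q] − [p]. For instance
  ∂[1,3] = [3] − [1].
This gives a 4×4 integer matrix of rank 3; reducing to Smith normal form yields diagonal entries (1,1,1).

Now H_k = ker ∂_k / im ∂_{k+1}, so:

  H_0: rank C_0 − rank ∂_1 = 4 − 3 = 1, and the invariant factors of ∂_1 are all 1, so H_0 = Z.
  H_1: rank ker ∂_1 − rank ∂_2 = (4 − 3) − 0 = 1, and there is no ∂_2, so H_1 = Z.

(K is a triangulation of the circle S^1.)

H_0 ≅ Z,  H_1 ≅ Z.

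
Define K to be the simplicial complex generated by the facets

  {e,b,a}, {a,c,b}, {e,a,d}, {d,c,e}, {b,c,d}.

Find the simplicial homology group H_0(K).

Order the vertices as a < b < c < d < e. Listing each simplex with vertices in this order, K has dimension 2 with simplices:

  0-simplices (5): a, b, c, d, e
  1-simplices (10): ab, ac, ad, ae, bc, bd, be, cd, ce, de
  2-simplices (5): abc, abe, ade, bcd, cde

giving chain groups C_0 ≅ Z^5, C_1 ≅ Z^10, C_2 ≅ Z^5.

The boundary map ∂_1: C_1 → C_0 is given by ∂[p,q] = [q] − [p]. For instance
  ∂de = e − d.
The resulting 5×10 matrix has rank 4, and its Smith normal form has invariant factors (1,1,1,1).

Boundary ∂_2: C_2 → C_1 sends each 2-simplex [p,q,r] to [q,r] − [p,r] + [p,q]. For instance
  ∂abc = bc − ac + ab,
  ∂cde = de − ce + cd.
The 10×5 boundary matrix has rank 5 and Smith normal form diag(1,1,1,1,1).

Reading off H_k = ker ∂_k / im ∂_{k+1}:

  H_0: rank C_0 − rank ∂_1 = 5 − 4 = 1, and the invariant factors of ∂_1 are all 1, so H_0 = Z.

(K is a triangulation of the Möbius band.)

H_0 ≅ Z.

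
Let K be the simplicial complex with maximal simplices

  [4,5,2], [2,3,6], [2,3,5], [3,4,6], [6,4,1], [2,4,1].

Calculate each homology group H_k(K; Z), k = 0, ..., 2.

Fix the vertex order 1 < 2 < 3 < 4 < 5 < 6 and write every simplex with vertices in increasing order. Then dim K = 2 and the simplices of K are:

  0-simplices (6): [1], [2], [3], [4], [5], [6]
  1-simplices (12): [1,2], [1,4], [1,6], [2,3], [2,4], [2,5], [2,6], [3,4], [3,5], [3,6], [4,5], [4,6]
  2-simplices (6): [1,2,4], [1,4,6], [2,3,5], [2,3,6], [2,4,5], [3,4,6]

Hence C_0 ≅ Z^6, C_1 ≅ Z^12, C_2 ≅ Z^6.

∂_1: C_1 → C_0 sends each edge [p,q] (with p < q) to q − p.
The resulting 6×12 matrix has rank 5, and its Smith normal form has invariant factors (1,1,1,1,1).

∂_2: C_2 → C_1 maps a triangle to the signed sum of its edges. For instance
  ∂[2,4,5] = [4,5] − [2,5] + [2,4],
  ∂[2,3,5] = [3,5] − [2,5] + [2,3].
As a 12×6 matrix over Z this has rank 6, with invariant factors (1,1,1,1,1,1).

Computing H_k = (kernel of ∂_k) / (image of ∂_{k+1}):

  H_0: rank C_0 − rank ∂_1 = 6 − 5 = 1, and the invariant factors of ∂_1 are all 1, so H_0 ≅ Z.
  H_1: rank ker ∂_1 − rank ∂_2 = (12 − 5) − 6 = 1, and the invariant factors of ∂_2 are all 1, so H_1 ≅ Z.
  H_2: rank ker ∂_2 − rank ∂_3 = (6 − 6) − 0 = 0, and there is no ∂_3, so H_2 ≅ 0.

As a check, the Euler characteristic is 6 − 12 + 6 = 0, which agrees with 1 − 1 + 0 = 0.

H_0 ≅ Z,  H_1 ≅ Z,  H_2 = 0.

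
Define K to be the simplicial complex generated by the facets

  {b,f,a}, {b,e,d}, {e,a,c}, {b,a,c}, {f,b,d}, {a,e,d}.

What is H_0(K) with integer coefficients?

H_0 = Z.

Fix the vertex order a < b < c < d < e < f and write every simplex with vertices in increasing order. Then dim K = 2 and the simplices of K are:

  0-simplices (6): a, b, c, d, e, f
  1-simplices (12): ab, ac, ad, ae, af, bc, bd, be, bf, ce, de, df
  2-simplices (6): abc, abf, ace, ade, bde, bdf

giving chain groups C_0 ≅ Z^6, C_1 ≅ Z^12, C_2 ≅ Z^6.

Boundary ∂_1: C_1 → C_0 is given by ∂[p,q] = [q] − [p]. For instance
  ∂be = e − b.
The 6×12 boundary matrix has rank 5 and Smith normal form diag(1,1,1,1,1).

The boundary map ∂_2: C_2 → C_1 sends each 2-simplex [p,q,r] to [q,r] − [p,r] + [p,q]. For instance
  ∂abc = bc − ac + ab,
  ∂bdf = df − bf + bd.
As a 12×6 matrix over Z this has rank 6, with invariant factors (1,1,1,1,1,1).

Computing H_k = (kernel of ∂_k) / (image of ∂_{k+1}):

  H_0: rank C_0 − rank ∂_1 = 6 − 5 = 1, and the invariant factors of ∂_1 are all 1, so H_0 = Z.

(K is a triangulation of the cylinder S^1 x I.)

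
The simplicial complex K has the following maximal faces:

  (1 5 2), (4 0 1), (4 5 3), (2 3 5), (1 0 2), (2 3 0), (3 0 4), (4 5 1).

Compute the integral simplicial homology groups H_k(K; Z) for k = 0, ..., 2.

H_0 = Z,  H_1 = 0,  H_2 = Z.

Fix the vertex order 0 < 1 < 2 < 3 < 4 < 5 and write every simplex with vertices in increasing order. Then dim K = 2 and the simplices of K are:

  0-simplices (6): [0], [1], [2], [3], [4], [5]
  1-simplices (12): [0,1], [0,2], [0,3], [0,4], [1,2], [1,4], [1,5], [2,3], [2,5], [3,4], [3,5], [4,5]
  2-simplices (8): [0,1,2], [0,1,4], [0,2,3], [0,3,4], [1,2,5], [1,4,5], [2,3,5], [3,4,5]

so the chain groups are C_0 ≅ Z^6, C_1 ≅ Z^12, C_2 ≅ Z^8.

The boundary map ∂_1: C_1 → C_0 sends each edge [p,q] (with p < q) to q − p.
This gives a 6×12 integer matrix of rank 5; reducing to Smith normal form yields diagonal entries (1,1,1,1,1).

Boundary ∂_2: C_2 → C_1 maps a triangle to the signed sum of its edges. For instance
  ∂[1,4,5] = [4,5] − [1,5] + [1,4],
  ∂[0,1,4] = [1,4] − [0,4] + [0,1].
As a 12×8 matrix over Z this has rank 7, with invariant factors (1,1,1,1,1,1,1).

Computing H_k = (kernel of ∂_k) / (image of ∂_{k+1}):

  H_0: rank C_0 − rank ∂_1 = 6 − 5 = 1, and the invariant factors of ∂_1 are all 1, so H_0 ≅ Z.
  H_1: rank ker ∂_1 − rank ∂_2 = (12 − 5) − 7 = 0, and the invariant factors of ∂_2 are all 1, so H_1 ≅ 0.
  H_2: rank ker ∂_2 − rank ∂_3 = (8 − 7) − 0 = 1, and there is no ∂_3, so H_2 ≅ Z.

As a check, the Euler characteristic is 6 − 12 + 8 = 2, which agrees with 1 − 0 + 1 = 2.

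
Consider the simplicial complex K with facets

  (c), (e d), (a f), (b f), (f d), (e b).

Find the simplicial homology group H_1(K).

Take the total order a < b < c < d < e < f on the vertex set. Then K (dimension 1) consists of the simplices:

  0-simplices (6): a, b, c, d, e, f
  1-simplices (5): af, be, bf, de, df

so the chain groups are C_0 ≅ Z^6, C_1 ≅ Z^5.

The boundary map ∂_1: C_1 → C_0 sends each edge [p,q] (with p < q) to q − p. For instance
  ∂de = e − d.
The 6×5 boundary matrix has rank 4 and Smith normal form diag(1,1,1,1).

Computing H_k = (kernel of ∂_k) / (image of ∂_{k+1}):

  H_1: rank ker ∂_1 − rank ∂_2 = (5 − 4) − 0 = 1, and there is no ∂_2, so H_1 ≅ Z.

H_1 ≅ Z.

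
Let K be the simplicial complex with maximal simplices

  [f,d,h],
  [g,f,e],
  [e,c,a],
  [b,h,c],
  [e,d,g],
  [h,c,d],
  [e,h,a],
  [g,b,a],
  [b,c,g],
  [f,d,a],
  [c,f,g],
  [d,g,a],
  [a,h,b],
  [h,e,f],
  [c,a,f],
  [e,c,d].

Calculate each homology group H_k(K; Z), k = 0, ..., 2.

H_0 ≅ Z,  H_1 ≅ Z^2,  H_2 ≅ Z.

K has 8 vertices, 24 edges, 16 triangles.
rank ∂_0 = 0, rank ∂_1 = 7 ⇒ b_0 = 8 − 0 − 7 = 1; all invariant factors of ∂_1 are 1 so no torsion. So H_0 ≅ Z.
rank ∂_1 = 7, rank ∂_2 = 15 ⇒ b_1 = 24 − 7 − 15 = 2; all invariant factors of ∂_2 are 1 so no torsion. So H_1 ≅ Z^2.
rank ∂_2 = 15, rank ∂_3 = 0 ⇒ b_2 = 16 − 15 − 0 = 1. So H_2 ≅ Z.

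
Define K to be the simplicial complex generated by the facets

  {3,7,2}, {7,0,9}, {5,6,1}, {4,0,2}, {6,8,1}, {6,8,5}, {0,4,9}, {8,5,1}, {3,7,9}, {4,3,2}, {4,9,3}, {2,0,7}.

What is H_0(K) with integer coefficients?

K has 10 vertices, 18 edges, 12 triangles.
rank ∂_0 = 0, rank ∂_1 = 8 ⇒ b_0 = 10 − 0 − 8 = 2; all invariant factors of ∂_1 are 1 so no torsion. So H_0 = Z^2.

H_0 ≅ Z^2.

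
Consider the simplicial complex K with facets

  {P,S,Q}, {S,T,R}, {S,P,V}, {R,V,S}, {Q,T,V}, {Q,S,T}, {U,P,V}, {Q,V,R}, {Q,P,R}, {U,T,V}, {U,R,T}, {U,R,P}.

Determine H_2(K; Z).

K has 7 vertices, 18 edges, 12 triangles.
rank ∂_2 = 12, rank ∂_3 = 0 ⇒ b_2 = 12 − 12 − 0 = 0. So H_2 = 0.

H_2 ≅ 0.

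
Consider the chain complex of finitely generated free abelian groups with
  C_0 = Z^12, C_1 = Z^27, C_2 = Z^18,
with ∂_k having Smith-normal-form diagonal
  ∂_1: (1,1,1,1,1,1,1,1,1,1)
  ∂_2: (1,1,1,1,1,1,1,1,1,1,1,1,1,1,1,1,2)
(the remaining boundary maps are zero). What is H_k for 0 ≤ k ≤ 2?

H_0 = Z^2,  H_1 = Z/2Z,  H_2 = Z.

H_0: b_0 = 12 − 0 − 10 = 2; torsion from ∂_1 factors > 1: none. So H_0 = Z^2.
H_1: b_1 = 27 − 10 − 17 = 0; torsion from ∂_2 factors > 1: [2]. So H_1 = Z/2Z.
H_2: b_2 = 18 − 17 − 0 = 1; torsion from ∂_3 factors > 1: none. So H_2 = Z.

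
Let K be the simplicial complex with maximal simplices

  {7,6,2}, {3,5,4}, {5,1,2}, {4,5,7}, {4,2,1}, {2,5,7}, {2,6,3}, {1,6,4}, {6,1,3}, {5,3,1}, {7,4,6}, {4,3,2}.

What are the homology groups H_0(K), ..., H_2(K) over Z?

H_0 ≅ Z,  H_1 ≅ Z/2,  H_2 = 0.

Fix the vertex order 1 < 2 < 3 < 4 < 5 < 6 < 7 and write every simplex with vertices in increasing order. Then dim K = 2 and the simplices of K are:

  0-simplices (7): [1], [2], [3], [4], [5], [6], [7]
  1-simplices (18): [1,2], [1,3], [1,4], [1,5], [1,6], [2,3], [2,4], [2,5], [2,6], [2,7], [3,4], [3,5], [3,6], [4,5], [4,6], [4,7], [5,7], [6,7]
  2-simplices (12): [1,2,4], [1,2,5], [1,3,5], [1,3,6], [1,4,6], [2,3,4], [2,3,6], [2,5,7], [2,6,7], [3,4,5], [4,5,7], [4,6,7]

so the chain groups are C_0 ≅ Z^7, C_1 ≅ Z^18, C_2 ≅ Z^12.

The boundary map ∂_1: C_1 → C_0 maps an edge to its endpoints' difference, ∂[p,q] = q − p. For instance
  ∂[1,5] = [5] − [1].
The 7×18 boundary matrix has rank 6 and Smith normal form diag(1,1,1,1,1,1).

∂_2: C_2 → C_1 acts by ∂[p,q,r] = [q,r] − [p,r] + [p,q]. For instance
  ∂[1,2,5] = [2,5] − [1,5] + [1,2],
  ∂[2,3,4] = [3,4] − [2,4] + [2,3].
The 18×12 boundary matrix has rank 12 and Smith normal form diag(1,1,1,1,1,1,1,1,1,1,1,2).

Computing H_k = (kernel of ∂_k) / (image of ∂_{k+1}):

  H_0: rank C_0 − rank ∂_1 = 7 − 6 = 1, and the invariant factors of ∂_1 are all 1, so H_0 = Z.
  H_1: rank ker ∂_1 − rank ∂_2 = (18 − 6) − 12 = 0, and ∂_2 has invariant factor 2 > 1, so H_1 = Z/2.
  H_2: rank ker ∂_2 − rank ∂_3 = (12 − 12) − 0 = 0, and there is no ∂_3, so H_2 = 0.

As a check, the Euler characteristic is 7 − 18 + 12 = 1, which agrees with 1 − 0 + 0 = 1.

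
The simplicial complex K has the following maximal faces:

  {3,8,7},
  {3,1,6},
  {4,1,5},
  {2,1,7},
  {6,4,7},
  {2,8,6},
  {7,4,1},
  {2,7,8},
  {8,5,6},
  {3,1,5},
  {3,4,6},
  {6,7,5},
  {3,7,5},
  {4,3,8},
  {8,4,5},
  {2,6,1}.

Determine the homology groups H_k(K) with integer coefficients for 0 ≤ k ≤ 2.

H_0 = Z,  H_1 = Z^2,  H_2 = Z.

We work with the vertex ordering 1 < 2 < 3 < 4 < 5 < 6 < 7 < 8. The simplices of K, each written with vertices in increasing order, are:

  0-simplices (8): [1], [2], [3], [4], [5], [6], [7], [8]
  1-simplices (24): (24 of them)
  2-simplices (16): [1,2,6], [1,2,7], [1,3,5], [1,3,6], [1,4,5], [1,4,7], [2,6,8], [2,7,8], [3,4,6], [3,4,8], [3,5,7], [3,7,8], [4,5,8], [4,6,7], [5,6,7], [5,6,8]

so the chain groups are C_0 ≅ Z^8, C_1 ≅ Z^24, C_2 ≅ Z^16.

∂_1: C_1 → C_0 sends each edge [p,q] (with p < q) to q − p.
As a 8×24 matrix over Z this has rank 7, with invariant factors (1,1,1,1,1,1,1).

The boundary map ∂_2: C_2 → C_1 sends each 2-simplex [p,q,r] to [q,r] − [p,r] + [p,q]. For instance
  ∂[1,4,7] = [4,7] − [1,7] + [1,4],
  ∂[2,7,8] = [7,8] − [2,8] + [2,7].
The resulting 24×16 matrix has rank 15, and its Smith normal form has invariant factors (1,1,1,1,1,1,1,1,1,1,1,1,1,1,1).

Computing H_k = (kernel of ∂_k) / (image of ∂_{k+1}):

  H_0: rank C_0 − rank ∂_1 = 8 − 7 = 1, and the invariant factors of ∂_1 are all 1, so H_0 ≅ Z.
  H_1: rank ker ∂_1 − rank ∂_2 = (24 − 7) − 15 = 2, and the invariant factors of ∂_2 are all 1, so H_1 ≅ Z^2.
  H_2: rank ker ∂_2 − rank ∂_3 = (16 − 15) − 0 = 1, and there is no ∂_3, so H_2 ≅ Z.

(K is a triangulation of the torus T^2.)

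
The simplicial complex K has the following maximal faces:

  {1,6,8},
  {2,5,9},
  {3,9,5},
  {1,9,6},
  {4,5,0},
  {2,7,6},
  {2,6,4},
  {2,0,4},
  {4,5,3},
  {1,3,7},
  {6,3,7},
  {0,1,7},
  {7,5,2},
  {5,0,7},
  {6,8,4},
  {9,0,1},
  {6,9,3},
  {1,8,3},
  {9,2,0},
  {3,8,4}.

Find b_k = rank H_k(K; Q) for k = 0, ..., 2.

b_0 = 1, b_1 = 1, b_2 = 0.

Fix the vertex order 0 < 1 < 2 < 3 < 4 < 5 < 6 < 7 < 8 < 9 and write every simplex with vertices in increasing order. Then dim K = 2 and the simplices of K are:

  0-simplices (10): [0], [1], [2], [3], [4], [5], [6], [7], [8], [9]
  1-simplices (30): (30 of them)
  2-simplices (20): (20 of them)

so the chain groups are C_0 ≅ Z^10, C_1 ≅ Z^30, C_2 ≅ Z^20.

Boundary ∂_1: C_1 → C_0 maps an edge to its endpoints' difference, ∂[p,q] = q − p.
The 10×30 boundary matrix has rank 9 and Smith normal form diag(1,1,1,1,1,1,1,1,1).

The boundary map ∂_2: C_2 → C_1 maps a triangle to the signed sum of its edges. For instance
  ∂[2,6,7] = [6,7] − [2,7] + [2,6],
  ∂[1,6,8] = [6,8] − [1,8] + [1,6].
The 30×20 boundary matrix has rank 20 and Smith normal form diag(1,1,1,1,1,1,1,1,1,1,1,1,1,1,1,1,1,1,1,2).

From H_k ≅ ker(∂_k) / im(∂_{k+1}) we obtain:

  H_0: rank C_0 − rank ∂_1 = 10 − 9 = 1, and the invariant factors of ∂_1 are all 1, so H_0 = Z.
  H_1: rank ker ∂_1 − rank ∂_2 = (30 − 9) − 20 = 1, and ∂_2 has invariant factor 2 > 1, so H_1 = Z ⊕ Z/2Z.
  H_2: rank ker ∂_2 − rank ∂_3 = (20 − 20) − 0 = 0, and there is no ∂_3, so H_2 = 0.

(K is a triangulation of the Klein bottle.)

Hence the Betti numbers are b_0 = 1, b_1 = 1, b_2 = 0.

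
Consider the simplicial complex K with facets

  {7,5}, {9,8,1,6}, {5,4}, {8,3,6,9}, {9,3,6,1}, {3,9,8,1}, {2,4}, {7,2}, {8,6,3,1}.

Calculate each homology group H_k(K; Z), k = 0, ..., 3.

Order the vertices as 1 < 2 < 3 < 4 < 5 < 6 < 7 < 8 < 9. Listing each simplex with vertices in this order, K has dimension 3 with simplices:

  0-simplices (9): [1], [2], [3], [4], [5], [6], [7], [8], [9]
  1-simplices (14): [1,3], [1,6], [1,8], [1,9], [2,4], [2,7], [3,6], [3,8], [3,9], [4,5], [5,7], [6,8], [6,9], [8,9]
  2-simplices (10): [1,3,6], [1,3,8], [1,3,9], [1,6,8], [1,6,9], [1,8,9], [3,6,8], [3,6,9], [3,8,9], [6,8,9]
  3-simplices (5): [1,3,6,8], [1,3,6,9], [1,3,8,9], [1,6,8,9], [3,6,8,9]

giving chain groups C_0 ≅ Z^9, C_1 ≅ Z^14, C_2 ≅ Z^10, C_3 ≅ Z^5.

∂_1: C_1 → C_0 maps an edge to its endpoints' difference, ∂[p,q] = q − p.
The resulting 9×14 matrix has rank 7, and its Smith normal form has invariant factors (1,1,1,1,1,1,1).

Boundary ∂_2: C_2 → C_1 maps a triangle to the signed sum of its edges. For instance
  ∂[1,6,9] = [6,9] − [1,9] + [1,6],
  ∂[3,6,9] = [6,9] − [3,9] + [3,6].
The 14×10 boundary matrix has rank 6 and Smith normal form diag(1,1,1,1,1,1).

∂_3: C_3 → C_2 sends each 3-simplex σ to the alternating sum Σ_i (−1)^i (σ with its i-th vertex removed). For instance
  ∂[1,3,8,9] = [3,8,9] − [1,8,9] + [1,3,9] − [1,3,8],
  ∂[1,6,8,9] = [6,8,9] − [1,8,9] + [1,6,9] − [1,6,8].
The 10×5 boundary matrix has rank 4 and Smith normal form diag(1,1,1,1).

Computing H_k = (kernel of ∂_k) / (image of ∂_{k+1}):

  H_0: rank C_0 − rank ∂_1 = 9 − 7 = 2, and the invariant factors of ∂_1 are all 1, so H_0 = Z^2.
  H_1: rank ker ∂_1 − rank ∂_2 = (14 − 7) − 6 = 1, and the invariant factors of ∂_2 are all 1, so H_1 = Z.
  H_2: rank ker ∂_2 − rank ∂_3 = (10 − 6) − 4 = 0, and the invariant factors of ∂_3 are all 1, so H_2 = 0.
  H_3: rank ker ∂_3 − rank ∂_4 = (5 − 4) − 0 = 1, and there is no ∂_4, so H_3 = Z.

H_0 ≅ Z^2,  H_1 ≅ Z,  H_2 = 0,  H_3 ≅ Z.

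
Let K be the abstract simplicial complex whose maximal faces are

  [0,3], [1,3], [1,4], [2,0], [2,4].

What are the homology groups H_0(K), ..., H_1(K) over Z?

Order the vertices as 0 < 1 < 2 < 3 < 4. Listing each simplex with vertices in this order, K has dimension 1 with simplices:

  0-simplices (5): [0], [1], [2], [3], [4]
  1-simplices (5): [0,2], [0,3], [1,3], [1,4], [2,4]

giving chain groups C_0 ≅ Z^5, C_1 ≅ Z^5.

∂_1: C_1 → C_0 sends each edge [p,q] (with p < q) to q − p. For instance
  ∂[1,3] = [3] − [1].
This gives a 5×5 integer matrix of rank 4; reducing to Smith normal form yields diagonal entries (1,1,1,1).

Now H_k = ker ∂_k / im ∂_{k+1}, so:

  H_0: rank C_0 − rank ∂_1 = 5 − 4 = 1, and the invariant factors of ∂_1 are all 1, so H_0 = Z.
  H_1: rank ker ∂_1 − rank ∂_2 = (5 − 4) − 0 = 1, and there is no ∂_2, so H_1 = Z.

As a check, the Euler characteristic is 5 − 5 = 0, which agrees with 1 − 1 = 0.

H_0 = Z,  H_1 = Z.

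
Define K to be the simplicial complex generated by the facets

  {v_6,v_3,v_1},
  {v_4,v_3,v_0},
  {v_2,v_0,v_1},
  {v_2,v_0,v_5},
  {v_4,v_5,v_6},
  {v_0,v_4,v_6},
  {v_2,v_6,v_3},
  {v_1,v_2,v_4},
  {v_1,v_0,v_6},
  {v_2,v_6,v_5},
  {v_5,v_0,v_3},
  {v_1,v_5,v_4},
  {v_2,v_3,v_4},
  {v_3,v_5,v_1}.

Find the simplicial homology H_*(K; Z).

Fix the vertex order v_0 < v_1 < v_2 < v_3 < v_4 < v_5 < v_6 and write every simplex with vertices in increasing order. Then dim K = 2 and the simplices of K are:

  0-simplices (7): [v_0], [v_1], [v_2], [v_3], [v_4], [v_5], [v_6]
  1-simplices (21): (21 of them)
  2-simplices (14): (14 of them)

giving chain groups C_0 ≅ Z^7, C_1 ≅ Z^21, C_2 ≅ Z^14.

The boundary map ∂_1: C_1 → C_0 maps an edge to its endpoints' difference, ∂[p,q] = q − p. For instance
  ∂[v_1,v_6] = [v_6] − [v_1].
This gives a 7×21 integer matrix of rank 6; reducing to Smith normal form yields diagonal entries (1,1,1,1,1,1).

The boundary map ∂_2: C_2 → C_1 sends each 2-simplex [p,q,r] to [q,r] − [p,r] + [p,q]. For instance
  ∂[v_1,v_2,v_4] = [v_2,v_4] − [v_1,v_4] + [v_1,v_2],
  ∂[v_2,v_3,v_4] = [v_3,v_4] − [v_2,v_4] + [v_2,v_3].
The 21×14 boundary matrix has rank 13 and Smith normal form diag(1,1,1,1,1,1,1,1,1,1,1,1,1).

Computing H_k = (kernel of ∂_k) / (image of ∂_{k+1}):

  H_0: rank C_0 − rank ∂_1 = 7 − 6 = 1, and the invariant factors of ∂_1 are all 1, so H_0 = Z.
  H_1: rank ker ∂_1 − rank ∂_2 = (21 − 6) − 13 = 2, and the invariant factors of ∂_2 are all 1, so H_1 = Z^2.
  H_2: rank ker ∂_2 − rank ∂_3 = (14 − 13) − 0 = 1, and there is no ∂_3, so H_2 = Z.

As a check, the Euler characteristic is 7 − 21 + 14 = 0, which agrees with 1 − 2 + 1 = 0.
(K is a triangulation of the torus T^2.)

H_0 ≅ Z,  H_1 ≅ Z^2,  H_2 ≅ Z.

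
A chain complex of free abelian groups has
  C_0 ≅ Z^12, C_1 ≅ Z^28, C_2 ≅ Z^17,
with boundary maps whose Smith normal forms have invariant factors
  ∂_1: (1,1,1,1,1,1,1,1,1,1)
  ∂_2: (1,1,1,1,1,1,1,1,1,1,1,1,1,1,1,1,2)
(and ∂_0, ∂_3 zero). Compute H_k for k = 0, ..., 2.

H_0: b_0 = 12 − 0 − 10 = 2; torsion from ∂_1 factors > 1: none. So H_0 ≅ Z^2.
H_1: b_1 = 28 − 10 − 17 = 1; torsion from ∂_2 factors > 1: [2]. So H_1 ≅ Z ⊕ Z/2.
H_2: b_2 = 17 − 17 − 0 = 0; torsion from ∂_3 factors > 1: none. So H_2 ≅ 0.

H_0 ≅ Z^2,  H_1 ≅ Z ⊕ Z/2,  H_2 = 0.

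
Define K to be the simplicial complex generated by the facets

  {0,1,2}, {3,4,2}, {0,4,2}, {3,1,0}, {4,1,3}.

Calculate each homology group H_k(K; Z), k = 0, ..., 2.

H_0 = Z,  H_1 = Z,  H_2 = 0.

Fix the vertex order 0 < 1 < 2 < 3 < 4 and write every simplex with vertices in increasing order. Then dim K = 2 and the simplices of K are:

  0-simplices (5): [0], [1], [2], [3], [4]
  1-simplices (10): [0,1], [0,2], [0,3], [0,4], [1,2], [1,3], [1,4], [2,3], [2,4], [3,4]
  2-simplices (5): [0,1,2], [0,1,3], [0,2,4], [1,3,4], [2,3,4]

so the chain groups are C_0 ≅ Z^5, C_1 ≅ Z^10, C_2 ≅ Z^5.

Boundary ∂_1: C_1 → C_0 is given by ∂[p,q] = [q] − [p].
As a 5×10 matrix over Z this has rank 4, with invariant factors (1,1,1,1).

The boundary map ∂_2: C_2 → C_1 acts by ∂[p,q,r] = [q,r] − [p,r] + [p,q]. For instance
  ∂[0,2,4] = [2,4] − [0,4] + [0,2],
  ∂[0,1,3] = [1,3] − [0,3] + [0,1].
As a 10×5 matrix over Z this has rank 5, with invariant factors (1,1,1,1,1).

Computing H_k = (kernel of ∂_k) / (image of ∂_{k+1}):

  H_0: rank C_0 − rank ∂_1 = 5 − 4 = 1, and the invariant factors of ∂_1 are all 1, so H_0 = Z.
  H_1: rank ker ∂_1 − rank ∂_2 = (10 − 4) − 5 = 1, and the invariant factors of ∂_2 are all 1, so H_1 = Z.
  H_2: rank ker ∂_2 − rank ∂_3 = (5 − 5) − 0 = 0, and there is no ∂_3, so H_2 = 0.

As a check, the Euler characteristic is 5 − 10 + 5 = 0, which agrees with 1 − 1 + 0 = 0.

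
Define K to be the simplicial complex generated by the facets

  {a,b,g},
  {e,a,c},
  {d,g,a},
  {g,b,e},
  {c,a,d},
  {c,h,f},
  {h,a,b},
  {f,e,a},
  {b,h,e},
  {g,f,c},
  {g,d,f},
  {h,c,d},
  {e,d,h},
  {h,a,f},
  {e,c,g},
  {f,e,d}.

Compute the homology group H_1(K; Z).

Order the vertices as a < b < c < d < e < f < g < h. Listing each simplex with vertices in this order, K has dimension 2 with simplices:

  0-simplices (8): a, b, c, d, e, f, g, h
  1-simplices (24): ab, ac, ad, ae, af, ag, ah, be, bg, bh, cd, ce, cf, cg, ch, de, df, dg, dh, ef, eg, eh, fg, fh
  2-simplices (16): abg, abh, acd, ace, adg, aef, afh, beg, beh, cdh, ceg, cfg, cfh, def, deh, dfg

so the chain groups are C_0 ≅ Z^8, C_1 ≅ Z^24, C_2 ≅ Z^16.

The boundary map ∂_1: C_1 → C_0 is given by ∂[p,q] = [q] − [p].
The resulting 8×24 matrix has rank 7, and its Smith normal form has invariant factors (1,1,1,1,1,1,1).

∂_2: C_2 → C_1 maps a triangle to the signed sum of its edges. For instance
  ∂ceg = eg − cg + ce,
  ∂cfg = fg − cg + cf.
The 24×16 boundary matrix has rank 15 and Smith normal form diag(1,1,1,1,1,1,1,1,1,1,1,1,1,1,1).

Now H_k = ker ∂_k / im ∂_{k+1}, so:

  H_1: rank ker ∂_1 − rank ∂_2 = (24 − 7) − 15 = 2, and the invariant factors of ∂_2 are all 1, so H_1 = Z^2.

H_1 = Z^2.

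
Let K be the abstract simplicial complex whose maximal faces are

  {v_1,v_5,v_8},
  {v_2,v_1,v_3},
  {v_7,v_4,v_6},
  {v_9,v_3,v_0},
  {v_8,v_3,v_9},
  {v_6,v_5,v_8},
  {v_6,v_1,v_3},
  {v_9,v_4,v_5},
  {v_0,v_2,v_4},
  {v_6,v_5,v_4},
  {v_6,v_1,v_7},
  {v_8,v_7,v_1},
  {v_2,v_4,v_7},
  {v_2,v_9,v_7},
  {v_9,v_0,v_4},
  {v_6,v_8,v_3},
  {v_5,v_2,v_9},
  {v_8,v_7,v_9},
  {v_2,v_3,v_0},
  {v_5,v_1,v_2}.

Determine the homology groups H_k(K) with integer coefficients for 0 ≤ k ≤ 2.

H_0 = Z,  H_1 = Z ⊕ Z/2Z,  H_2 = 0.

Take the total order v_0 < v_1 < v_2 < v_3 < v_4 < v_5 < v_6 < v_7 < v_8 < v_9 on the vertex set. Then K (dimension 2) consists of the simplices:

  0-simplices (10): [v_0], [v_1], [v_2], [v_3], [v_4], [v_5], [v_6], [v_7], [v_8], [v_9]
  1-simplices (30): (30 of them)
  2-simplices (20): (20 of them)

so the chain groups are C_0 ≅ Z^10, C_1 ≅ Z^30, C_2 ≅ Z^20.

∂_1: C_1 → C_0 maps an edge to its endpoints' difference, ∂[p,q] = q − p. For instance
  ∂[v_0,v_4] = [v_4] − [v_0].
As a 10×30 matrix over Z this has rank 9, with invariant factors (1,1,1,1,1,1,1,1,1).

∂_2: C_2 → C_1 acts by ∂[p,q,r] = [q,r] − [p,r] + [p,q]. For instance
  ∂[v_3,v_8,v_9] = [v_8,v_9] − [v_3,v_9] + [v_3,v_8],
  ∂[v_0,v_3,v_9] = [v_3,v_9] − [v_0,v_9] + [v_0,v_3].
This gives a 30×20 integer matrix of rank 20; reducing to Smith normal form yields diagonal entries (1,1,1,1,1,1,1,1,1,1,1,1,1,1,1,1,1,1,1,2).

Computing H_k = (kernel of ∂_k) / (image of ∂_{k+1}):

  H_0: rank C_0 − rank ∂_1 = 10 − 9 = 1, and the invariant factors of ∂_1 are all 1, so H_0 = Z.
  H_1: rank ker ∂_1 − rank ∂_2 = (30 − 9) − 20 = 1, and ∂_2 has invariant factor 2 > 1, so H_1 = Z ⊕ Z/2Z.
  H_2: rank ker ∂_2 − rank ∂_3 = (20 − 20) − 0 = 0, and there is no ∂_3, so H_2 = 0.

As a check, the Euler characteristic is 10 − 30 + 20 = 0, which agrees with 1 − 1 + 0 = 0.
(K is a triangulation of the Klein bottle.)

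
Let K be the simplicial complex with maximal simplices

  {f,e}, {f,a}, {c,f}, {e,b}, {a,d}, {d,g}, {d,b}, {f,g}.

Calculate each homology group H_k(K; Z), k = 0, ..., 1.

We work with the vertex ordering a < b < c < d < e < f < g. The simplices of K, each written with vertices in increasing order, are:

  0-simplices (7): a, b, c, d, e, f, g
  1-simplices (8): ad, af, bd, be, cf, dg, ef, fg

giving chain groups C_0 ≅ Z^7, C_1 ≅ Z^8.

∂_1: C_1 → C_0 is given by ∂[p,q] = [q] − [p].
The 7×8 boundary matrix has rank 6 and Smith normal form diag(1,1,1,1,1,1).

Reading off H_k = ker ∂_k / im ∂_{k+1}:

  H_0: rank C_0 − rank ∂_1 = 7 − 6 = 1, and the invariant factors of ∂_1 are all 1, so H_0 ≅ Z.
  H_1: rank ker ∂_1 − rank ∂_2 = (8 − 6) − 0 = 2, and there is no ∂_2, so H_1 ≅ Z^2.

H_0 = Z,  H_1 = Z^2.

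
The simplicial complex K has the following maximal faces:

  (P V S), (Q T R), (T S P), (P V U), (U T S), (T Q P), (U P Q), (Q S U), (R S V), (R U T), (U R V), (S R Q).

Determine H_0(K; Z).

H_0 = Z.

Fix the vertex order P < Q < R < S < T < U < V and write every simplex with vertices in increasing order. Then dim K = 2 and the simplices of K are:

  0-simplices (7): P, Q, R, S, T, U, V
  1-simplices (18): PQ, PS, PT, PU, PV, QR, QS, QT, QU, RS, RT, RU, RV, ST, SU, SV, TU, UV
  2-simplices (12): PQT, PQU, PST, PSV, PUV, QRS, QRT, QSU, RSV, RTU, RUV, STU

giving chain groups C_0 ≅ Z^7, C_1 ≅ Z^18, C_2 ≅ Z^12.

Boundary ∂_1: C_1 → C_0 is given by ∂[p,q] = [q] − [p].
As a 7×18 matrix over Z this has rank 6, with invariant factors (1,1,1,1,1,1).

Boundary ∂_2: C_2 → C_1 maps a triangle to the signed sum of its edges. For instance
  ∂PQT = QT − PT + PQ,
  ∂PSV = SV − PV + PS.
The 18×12 boundary matrix has rank 12 and Smith normal form diag(1,1,1,1,1,1,1,1,1,1,1,2).

Reading off H_k = ker ∂_k / im ∂_{k+1}:

  H_0: rank C_0 − rank ∂_1 = 7 − 6 = 1, and the invariant factors of ∂_1 are all 1, so H_0 = Z.

(K is a triangulation of the real projective plane RP^2.)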